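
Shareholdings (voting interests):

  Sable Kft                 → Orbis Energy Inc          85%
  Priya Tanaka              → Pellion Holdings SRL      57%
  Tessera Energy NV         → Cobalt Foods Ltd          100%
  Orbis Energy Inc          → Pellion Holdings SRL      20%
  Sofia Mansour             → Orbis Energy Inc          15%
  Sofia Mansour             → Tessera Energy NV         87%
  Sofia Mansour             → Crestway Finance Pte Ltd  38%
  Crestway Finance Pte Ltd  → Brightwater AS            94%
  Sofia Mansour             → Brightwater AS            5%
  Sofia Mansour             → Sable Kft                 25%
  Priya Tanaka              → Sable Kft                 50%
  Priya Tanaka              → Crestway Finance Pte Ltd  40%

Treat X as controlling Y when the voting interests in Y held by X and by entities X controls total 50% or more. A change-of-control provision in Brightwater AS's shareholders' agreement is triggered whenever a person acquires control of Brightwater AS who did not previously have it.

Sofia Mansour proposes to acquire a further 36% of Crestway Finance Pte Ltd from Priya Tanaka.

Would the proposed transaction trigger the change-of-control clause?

The purchase adds only to Sofia's holdings (Priya's stake shrinks), so Sofia is the only person who could newly come to control Brightwater.
Sofia holds 87% of Tessera, so Sofia controls Tessera.
Tessera holds 100% of Cobalt, so Sofia controls Cobalt.
In Brightwater, Sofia's side holds only 5%, not ≥ 50%.
So before the transaction, Sofia does not control Brightwater.
After the purchase, Sofia's direct stake in Crestway rises to 38% + 36% = 74%, and Priya's stake falls to 4%.
Sofia holds 74% of Crestway, so Sofia controls Crestway.
Crestway and Sofia together hold 94% + 5% = 99% of Brightwater, so Sofia controls Brightwater.
Sofia did not control Brightwater before and does after, so the clause is triggered.

Yes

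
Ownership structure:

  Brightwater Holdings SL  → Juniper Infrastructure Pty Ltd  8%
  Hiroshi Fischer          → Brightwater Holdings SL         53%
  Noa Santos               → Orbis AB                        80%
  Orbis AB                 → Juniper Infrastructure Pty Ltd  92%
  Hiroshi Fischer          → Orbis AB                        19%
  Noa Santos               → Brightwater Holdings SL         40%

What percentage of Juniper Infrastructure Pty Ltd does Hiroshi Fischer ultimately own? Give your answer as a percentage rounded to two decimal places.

21.72%

Hiroshi reaches Juniper along 2 paths.
Via Orbis: 19% × 92% = 17.48%.
Via Brightwater: 53% × 8% = 4.24%.
Total: 17.48% + 4.24% = 21.72%.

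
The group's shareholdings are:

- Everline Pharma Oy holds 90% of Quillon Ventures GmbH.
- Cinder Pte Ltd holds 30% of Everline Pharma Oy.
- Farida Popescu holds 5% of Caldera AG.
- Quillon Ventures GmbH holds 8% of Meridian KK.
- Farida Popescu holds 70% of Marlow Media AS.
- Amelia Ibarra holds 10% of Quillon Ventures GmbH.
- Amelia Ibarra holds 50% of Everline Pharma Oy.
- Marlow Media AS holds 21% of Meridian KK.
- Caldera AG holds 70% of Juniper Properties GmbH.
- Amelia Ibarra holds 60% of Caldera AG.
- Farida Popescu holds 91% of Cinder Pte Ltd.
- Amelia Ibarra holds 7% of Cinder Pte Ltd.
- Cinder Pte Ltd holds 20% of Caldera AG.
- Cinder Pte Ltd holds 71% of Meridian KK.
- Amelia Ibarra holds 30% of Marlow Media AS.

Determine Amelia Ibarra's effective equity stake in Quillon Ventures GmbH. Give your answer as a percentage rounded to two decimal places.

Amelia reaches Quillon along 3 paths.
Direct stake: 10% = 10%.
Via Everline: 50% × 90% = 45%.
Via Cinder → Everline: 7% × 30% × 90% = 1.89%.
Total: 10% + 45% + 1.89% = 56.89%.

56.89%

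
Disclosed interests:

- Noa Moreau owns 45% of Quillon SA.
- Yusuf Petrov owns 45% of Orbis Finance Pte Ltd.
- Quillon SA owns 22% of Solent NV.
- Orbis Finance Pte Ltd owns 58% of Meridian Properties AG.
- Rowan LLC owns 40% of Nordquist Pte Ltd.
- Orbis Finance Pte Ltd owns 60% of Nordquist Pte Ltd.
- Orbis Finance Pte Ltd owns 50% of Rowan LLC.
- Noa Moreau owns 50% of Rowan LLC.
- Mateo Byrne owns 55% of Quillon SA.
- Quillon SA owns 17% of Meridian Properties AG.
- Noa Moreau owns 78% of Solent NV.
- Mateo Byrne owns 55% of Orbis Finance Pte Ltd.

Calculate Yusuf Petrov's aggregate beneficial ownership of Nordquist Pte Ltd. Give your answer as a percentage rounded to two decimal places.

Yusuf reaches Nordquist along 2 paths.
Via Orbis → Rowan: 45% × 50% × 40% = 9%.
Via Orbis: 45% × 60% = 27%.
Total: 9% + 27% = 36%.
Rounded: 36.00%.

36.00%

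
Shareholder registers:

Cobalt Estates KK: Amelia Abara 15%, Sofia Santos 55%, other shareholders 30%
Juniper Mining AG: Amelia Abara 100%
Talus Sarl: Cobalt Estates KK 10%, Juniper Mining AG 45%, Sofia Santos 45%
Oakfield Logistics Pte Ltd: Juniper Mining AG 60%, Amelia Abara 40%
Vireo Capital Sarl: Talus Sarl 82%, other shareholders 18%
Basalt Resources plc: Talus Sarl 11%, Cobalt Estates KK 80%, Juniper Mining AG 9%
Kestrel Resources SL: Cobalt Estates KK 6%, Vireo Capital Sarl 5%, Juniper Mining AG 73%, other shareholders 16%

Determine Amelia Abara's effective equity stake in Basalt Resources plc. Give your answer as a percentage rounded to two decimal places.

Amelia reaches Basalt along 4 paths.
Via Cobalt → Talus: 15% × 10% × 11% = 0.165%.
Via Juniper → Talus: 100% × 45% × 11% = 4.95%.
Via Cobalt: 15% × 80% = 12%.
Via Juniper: 100% × 9% = 9%.
Total: 0.165% + 4.95% + 12% + 9% = 26.115%.
Rounded: 26.12%.

26.12%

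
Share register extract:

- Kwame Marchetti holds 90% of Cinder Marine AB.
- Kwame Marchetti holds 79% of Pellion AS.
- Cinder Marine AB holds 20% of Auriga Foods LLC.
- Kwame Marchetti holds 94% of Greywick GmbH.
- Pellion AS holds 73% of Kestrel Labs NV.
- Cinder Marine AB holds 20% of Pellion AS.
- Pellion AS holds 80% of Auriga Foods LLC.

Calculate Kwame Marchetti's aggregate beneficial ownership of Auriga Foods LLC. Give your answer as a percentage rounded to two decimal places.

95.60%

Kwame reaches Auriga along 3 paths.
Via Pellion: 79% × 80% = 63.2%.
Via Cinder → Pellion: 90% × 20% × 80% = 14.4%.
Via Cinder: 90% × 20% = 18%.
Total: 63.2% + 14.4% + 18% = 95.6%.
Rounded: 95.60%.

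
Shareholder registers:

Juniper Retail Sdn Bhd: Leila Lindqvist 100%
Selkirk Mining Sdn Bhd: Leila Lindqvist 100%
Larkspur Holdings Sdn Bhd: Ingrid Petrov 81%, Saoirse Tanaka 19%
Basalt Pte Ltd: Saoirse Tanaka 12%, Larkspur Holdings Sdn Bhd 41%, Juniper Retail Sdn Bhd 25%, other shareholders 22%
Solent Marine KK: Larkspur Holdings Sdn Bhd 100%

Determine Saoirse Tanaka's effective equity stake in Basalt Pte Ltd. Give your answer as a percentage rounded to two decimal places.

19.79%

Saoirse reaches Basalt along 2 paths.
Direct stake: 12% = 12%.
Via Larkspur: 19% × 41% = 7.79%.
Total: 12% + 7.79% = 19.79%.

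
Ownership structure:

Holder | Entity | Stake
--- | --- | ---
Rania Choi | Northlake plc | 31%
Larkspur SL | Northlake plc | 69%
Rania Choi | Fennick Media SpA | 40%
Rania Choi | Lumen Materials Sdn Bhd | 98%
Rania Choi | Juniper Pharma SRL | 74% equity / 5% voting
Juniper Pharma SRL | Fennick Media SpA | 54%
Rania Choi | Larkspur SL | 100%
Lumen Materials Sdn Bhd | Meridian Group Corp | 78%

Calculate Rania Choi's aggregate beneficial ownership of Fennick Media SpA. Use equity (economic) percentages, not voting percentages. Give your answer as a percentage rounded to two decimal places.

Rania reaches Fennick along 2 paths.
Via Juniper: 74% × 54% = 39.96%.
Direct stake: 40% = 40%.
Total: 39.96% + 40% = 79.96%.

79.96%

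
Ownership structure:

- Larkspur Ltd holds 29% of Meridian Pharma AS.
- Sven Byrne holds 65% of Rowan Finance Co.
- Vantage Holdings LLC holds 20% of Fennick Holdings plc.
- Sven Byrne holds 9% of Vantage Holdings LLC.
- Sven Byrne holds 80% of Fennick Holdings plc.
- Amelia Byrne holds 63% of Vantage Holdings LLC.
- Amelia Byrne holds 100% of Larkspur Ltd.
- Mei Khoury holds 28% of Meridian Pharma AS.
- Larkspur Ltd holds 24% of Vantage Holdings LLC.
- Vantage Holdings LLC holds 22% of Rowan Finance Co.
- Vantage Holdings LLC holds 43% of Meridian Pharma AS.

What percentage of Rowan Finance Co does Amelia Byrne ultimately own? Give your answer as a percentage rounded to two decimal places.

Amelia reaches Rowan along 2 paths.
Via Larkspur → Vantage: 100% × 24% × 22% = 5.28%.
Via Vantage: 63% × 22% = 13.86%.
Total: 5.28% + 13.86% = 19.14%.

19.14%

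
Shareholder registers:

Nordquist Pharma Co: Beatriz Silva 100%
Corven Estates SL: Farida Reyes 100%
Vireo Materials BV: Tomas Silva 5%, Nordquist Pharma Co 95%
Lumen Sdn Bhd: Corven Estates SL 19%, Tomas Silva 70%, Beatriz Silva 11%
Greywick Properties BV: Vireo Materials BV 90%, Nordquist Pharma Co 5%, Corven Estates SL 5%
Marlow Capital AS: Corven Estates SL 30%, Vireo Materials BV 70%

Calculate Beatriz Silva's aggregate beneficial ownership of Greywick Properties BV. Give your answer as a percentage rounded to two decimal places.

Beatriz reaches Greywick along 2 paths.
Via Nordquist → Vireo: 100% × 95% × 90% = 85.5%.
Via Nordquist: 100% × 5% = 5%.
Total: 85.5% + 5% = 90.5%.
Rounded: 90.50%.

90.50%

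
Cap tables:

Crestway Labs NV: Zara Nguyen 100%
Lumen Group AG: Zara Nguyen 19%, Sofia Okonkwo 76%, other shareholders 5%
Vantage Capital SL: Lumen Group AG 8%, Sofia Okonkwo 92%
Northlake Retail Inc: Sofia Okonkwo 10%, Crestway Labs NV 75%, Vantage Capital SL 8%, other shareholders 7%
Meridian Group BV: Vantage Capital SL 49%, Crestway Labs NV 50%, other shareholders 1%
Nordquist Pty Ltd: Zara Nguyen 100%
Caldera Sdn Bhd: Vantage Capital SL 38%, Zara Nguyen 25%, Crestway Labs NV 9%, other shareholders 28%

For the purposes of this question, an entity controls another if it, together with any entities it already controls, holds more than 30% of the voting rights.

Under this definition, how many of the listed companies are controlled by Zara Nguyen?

5

Zara holds 100% of Crestway, so Zara controls Crestway.
Crestway holds 75% of Northlake, so Zara controls Northlake.
Crestway holds 50% of Meridian, so Zara controls Meridian.
Zara holds 100% of Nordquist, so Zara controls Nordquist.
Zara and Crestway together hold 25% + 9% = 34% of Caldera, so Zara controls Caldera.
No other company's threshold is met.
Zara controls 5 companies.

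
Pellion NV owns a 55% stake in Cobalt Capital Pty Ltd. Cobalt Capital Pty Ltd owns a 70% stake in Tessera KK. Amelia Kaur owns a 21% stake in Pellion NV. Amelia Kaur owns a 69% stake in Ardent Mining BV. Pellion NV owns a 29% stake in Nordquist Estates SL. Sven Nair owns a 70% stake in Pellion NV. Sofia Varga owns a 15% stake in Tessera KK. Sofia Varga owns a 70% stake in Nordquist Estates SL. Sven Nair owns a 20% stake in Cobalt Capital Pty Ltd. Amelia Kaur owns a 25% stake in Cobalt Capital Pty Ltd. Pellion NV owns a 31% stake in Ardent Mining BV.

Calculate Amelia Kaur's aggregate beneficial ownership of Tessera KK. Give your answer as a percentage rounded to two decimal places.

25.59%

Amelia reaches Tessera along 2 paths.
Via Pellion → Cobalt: 21% × 55% × 70% = 8.085%.
Via Cobalt: 25% × 70% = 17.5%.
Total: 8.085% + 17.5% = 25.585%.
Rounded: 25.59%.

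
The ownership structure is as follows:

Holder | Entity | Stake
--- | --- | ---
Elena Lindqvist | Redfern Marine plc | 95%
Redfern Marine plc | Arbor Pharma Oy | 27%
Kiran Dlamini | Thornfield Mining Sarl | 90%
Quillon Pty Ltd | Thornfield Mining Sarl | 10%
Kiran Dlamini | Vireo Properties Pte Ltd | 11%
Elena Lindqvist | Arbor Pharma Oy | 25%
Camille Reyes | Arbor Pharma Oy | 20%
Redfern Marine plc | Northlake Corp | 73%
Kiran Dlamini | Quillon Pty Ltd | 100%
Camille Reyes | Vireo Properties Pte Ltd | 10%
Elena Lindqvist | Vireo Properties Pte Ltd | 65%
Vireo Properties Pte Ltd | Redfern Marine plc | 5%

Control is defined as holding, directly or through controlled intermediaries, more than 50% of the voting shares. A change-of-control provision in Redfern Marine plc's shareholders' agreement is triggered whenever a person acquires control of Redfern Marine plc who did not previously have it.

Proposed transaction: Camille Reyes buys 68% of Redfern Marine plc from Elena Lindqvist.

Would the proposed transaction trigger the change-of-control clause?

The purchase adds only to Camille's holdings (Elena's stake shrinks), so Camille is the only person who could newly come to control Redfern.
Camille's largest direct stake is 20% in Arbor, which does not meet the threshold, so Camille controls no company.
Neither Camille nor any entity Camille controls holds any voting interest in Redfern.
So before the transaction, Camille does not control Redfern.
After the purchase, Camille holds 68% of Redfern directly, and Elena's stake falls to 27%.
Camille holds 68% of Redfern, so Camille controls Redfern.
Camille did not control Redfern before and does after, so the clause is triggered.

Yes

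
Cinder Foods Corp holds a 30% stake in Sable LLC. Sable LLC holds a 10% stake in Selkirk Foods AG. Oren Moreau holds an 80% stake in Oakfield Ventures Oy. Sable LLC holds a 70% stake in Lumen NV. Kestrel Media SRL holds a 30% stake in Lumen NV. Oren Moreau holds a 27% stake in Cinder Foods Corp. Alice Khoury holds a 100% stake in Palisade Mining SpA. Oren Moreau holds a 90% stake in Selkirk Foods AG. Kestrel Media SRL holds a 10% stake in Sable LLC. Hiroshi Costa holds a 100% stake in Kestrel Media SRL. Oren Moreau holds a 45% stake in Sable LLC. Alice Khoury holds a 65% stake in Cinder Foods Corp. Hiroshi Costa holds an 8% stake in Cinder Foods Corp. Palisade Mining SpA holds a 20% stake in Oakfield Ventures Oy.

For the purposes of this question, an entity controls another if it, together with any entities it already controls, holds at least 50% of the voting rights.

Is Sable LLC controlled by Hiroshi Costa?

No

Hiroshi holds 100% of Kestrel, so Hiroshi controls Kestrel.
In Sable, Hiroshi's side holds only 10%, not ≥ 50%.
So Hiroshi does not control Sable.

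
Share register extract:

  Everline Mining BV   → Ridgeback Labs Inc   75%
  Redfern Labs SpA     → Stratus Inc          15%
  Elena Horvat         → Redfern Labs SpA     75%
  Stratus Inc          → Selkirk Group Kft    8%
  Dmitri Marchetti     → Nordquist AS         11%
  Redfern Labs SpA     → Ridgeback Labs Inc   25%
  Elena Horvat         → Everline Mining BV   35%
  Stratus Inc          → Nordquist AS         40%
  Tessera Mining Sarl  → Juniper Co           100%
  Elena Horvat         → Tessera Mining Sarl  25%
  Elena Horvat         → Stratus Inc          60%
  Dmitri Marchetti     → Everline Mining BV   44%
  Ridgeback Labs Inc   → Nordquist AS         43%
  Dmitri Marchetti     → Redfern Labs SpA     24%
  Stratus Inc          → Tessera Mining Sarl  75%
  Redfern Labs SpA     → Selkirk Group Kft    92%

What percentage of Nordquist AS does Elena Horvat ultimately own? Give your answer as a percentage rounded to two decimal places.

47.85%

Elena reaches Nordquist along 4 paths.
Via Redfern → Stratus: 75% × 15% × 40% = 4.5%.
Via Stratus: 60% × 40% = 24%.
Via Redfern → Ridgeback: 75% × 25% × 43% = 8.0625%.
Via Everline → Ridgeback: 35% × 75% × 43% = 11.2875%.
Total: 4.5% + 24% + 8.0625% + 11.2875% = 47.85%.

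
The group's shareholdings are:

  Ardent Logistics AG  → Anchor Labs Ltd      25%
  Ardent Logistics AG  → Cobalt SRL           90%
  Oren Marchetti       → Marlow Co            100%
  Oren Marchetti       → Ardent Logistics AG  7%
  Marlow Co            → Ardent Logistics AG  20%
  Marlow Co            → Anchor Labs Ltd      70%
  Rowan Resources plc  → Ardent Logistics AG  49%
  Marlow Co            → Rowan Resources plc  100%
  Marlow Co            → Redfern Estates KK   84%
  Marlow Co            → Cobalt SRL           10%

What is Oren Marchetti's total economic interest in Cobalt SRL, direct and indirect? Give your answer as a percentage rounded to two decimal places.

Oren reaches Cobalt along 4 paths.
Via Marlow: 100% × 10% = 10%.
Via Marlow → Rowan → Ardent: 100% × 100% × 49% × 90% = 44.1%.
Via Marlow → Ardent: 100% × 20% × 90% = 18%.
Via Ardent: 7% × 90% = 6.3%.
Total: 10% + 44.1% + 18% + 6.3% = 78.4%.
Rounded: 78.40%.

78.40%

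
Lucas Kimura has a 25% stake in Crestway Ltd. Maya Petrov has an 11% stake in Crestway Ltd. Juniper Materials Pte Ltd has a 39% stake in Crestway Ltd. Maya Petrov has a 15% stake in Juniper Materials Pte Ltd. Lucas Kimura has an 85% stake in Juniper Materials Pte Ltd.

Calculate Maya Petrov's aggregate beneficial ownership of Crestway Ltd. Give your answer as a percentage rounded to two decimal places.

Maya reaches Crestway along 2 paths.
Via Juniper: 15% × 39% = 5.85%.
Direct stake: 11% = 11%.
Total: 5.85% + 11% = 16.85%.

16.85%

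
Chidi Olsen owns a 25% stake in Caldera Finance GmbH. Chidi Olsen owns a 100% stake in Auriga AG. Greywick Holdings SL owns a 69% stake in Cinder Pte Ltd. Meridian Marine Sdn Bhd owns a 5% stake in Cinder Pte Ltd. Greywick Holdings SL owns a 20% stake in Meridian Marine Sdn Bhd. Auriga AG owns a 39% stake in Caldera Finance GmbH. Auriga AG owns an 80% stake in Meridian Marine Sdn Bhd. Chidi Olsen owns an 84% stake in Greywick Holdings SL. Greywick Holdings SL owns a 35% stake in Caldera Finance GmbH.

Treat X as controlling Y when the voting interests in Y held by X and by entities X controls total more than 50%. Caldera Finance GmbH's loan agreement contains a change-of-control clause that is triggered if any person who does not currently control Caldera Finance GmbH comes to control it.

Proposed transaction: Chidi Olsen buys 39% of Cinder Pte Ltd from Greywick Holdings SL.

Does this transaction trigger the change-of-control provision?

No

The purchase adds only to Chidi's holdings (Greywick's stake shrinks), so Chidi is the only person who could newly come to control Caldera.
Chidi holds 84% of Greywick, so Chidi controls Greywick.
Chidi holds 100% of Auriga, so Chidi controls Auriga.
Chidi and Auriga and Greywick together hold 25% + 39% + 35% = 99% of Caldera, so Chidi controls Caldera.
So Chidi already controls Caldera before the transaction.
After the purchase, Chidi holds 39% of Cinder directly, and Greywick's stake falls to 30%.
Chidi controlled Caldera already, so this is not a new person acquiring control; every other person's position is unchanged or reduced.
No new person acquires control, so the clause is not triggered.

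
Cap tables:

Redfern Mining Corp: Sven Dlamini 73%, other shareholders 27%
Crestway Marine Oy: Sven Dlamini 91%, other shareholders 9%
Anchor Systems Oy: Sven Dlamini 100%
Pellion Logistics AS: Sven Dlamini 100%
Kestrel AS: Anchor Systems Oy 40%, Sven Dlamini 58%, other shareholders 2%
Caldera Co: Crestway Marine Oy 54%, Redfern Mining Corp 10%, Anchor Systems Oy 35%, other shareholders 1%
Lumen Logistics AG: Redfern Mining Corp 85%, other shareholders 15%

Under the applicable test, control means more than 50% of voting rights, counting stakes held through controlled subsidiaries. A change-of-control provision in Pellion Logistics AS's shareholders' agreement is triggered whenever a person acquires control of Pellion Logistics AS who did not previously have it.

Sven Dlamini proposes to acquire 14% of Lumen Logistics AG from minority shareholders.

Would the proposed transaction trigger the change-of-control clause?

The purchase changes only Sven's holdings, so Sven is the only person who could newly come to control Pellion.
Sven holds 100% of Pellion, so Sven controls Pellion.
So Sven already controls Pellion before the transaction.
After the purchase, Sven holds 14% of Lumen directly.
Sven controlled Pellion already, so this is not a new person acquiring control; every other person's position is unchanged or reduced.
No new person acquires control, so the clause is not triggered.

No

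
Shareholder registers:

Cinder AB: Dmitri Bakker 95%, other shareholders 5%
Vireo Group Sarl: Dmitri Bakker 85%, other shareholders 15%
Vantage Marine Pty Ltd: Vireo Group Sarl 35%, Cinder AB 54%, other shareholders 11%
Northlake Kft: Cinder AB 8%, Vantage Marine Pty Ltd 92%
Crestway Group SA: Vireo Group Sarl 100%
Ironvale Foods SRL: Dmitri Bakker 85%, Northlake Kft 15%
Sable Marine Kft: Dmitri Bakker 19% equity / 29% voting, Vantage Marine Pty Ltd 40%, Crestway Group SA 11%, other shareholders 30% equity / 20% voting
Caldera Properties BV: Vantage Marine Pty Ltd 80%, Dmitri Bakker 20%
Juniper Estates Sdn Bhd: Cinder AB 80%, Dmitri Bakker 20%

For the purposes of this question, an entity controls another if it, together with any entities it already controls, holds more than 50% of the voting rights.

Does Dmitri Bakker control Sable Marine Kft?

Yes

Dmitri holds 85% of Vireo, so Dmitri controls Vireo.
Vireo holds 100% of Crestway, so Dmitri controls Crestway.
Dmitri holds 95% of Cinder, so Dmitri controls Cinder.
Vireo and Cinder together hold 35% + 54% = 89% of Vantage, so Dmitri controls Vantage.
Dmitri and Vantage and Crestway together hold 29% + 40% + 11% = 80% of Sable, so Dmitri controls Sable.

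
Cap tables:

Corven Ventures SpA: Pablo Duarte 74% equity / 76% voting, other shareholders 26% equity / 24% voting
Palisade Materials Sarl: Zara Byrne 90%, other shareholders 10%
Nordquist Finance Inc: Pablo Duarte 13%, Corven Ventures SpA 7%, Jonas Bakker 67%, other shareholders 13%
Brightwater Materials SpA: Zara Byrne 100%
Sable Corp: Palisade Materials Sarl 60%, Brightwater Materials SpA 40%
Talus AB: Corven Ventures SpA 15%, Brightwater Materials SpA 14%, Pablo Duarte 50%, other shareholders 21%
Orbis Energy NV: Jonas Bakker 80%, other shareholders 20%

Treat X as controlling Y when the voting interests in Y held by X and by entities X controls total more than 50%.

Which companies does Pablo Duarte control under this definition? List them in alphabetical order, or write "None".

Corven Ventures SpA, Talus AB

Pablo holds 76% of Corven, so Pablo controls Corven.
Corven and Pablo together hold 15% + 50% = 65% of Talus, so Pablo controls Talus.
No other company's threshold is met.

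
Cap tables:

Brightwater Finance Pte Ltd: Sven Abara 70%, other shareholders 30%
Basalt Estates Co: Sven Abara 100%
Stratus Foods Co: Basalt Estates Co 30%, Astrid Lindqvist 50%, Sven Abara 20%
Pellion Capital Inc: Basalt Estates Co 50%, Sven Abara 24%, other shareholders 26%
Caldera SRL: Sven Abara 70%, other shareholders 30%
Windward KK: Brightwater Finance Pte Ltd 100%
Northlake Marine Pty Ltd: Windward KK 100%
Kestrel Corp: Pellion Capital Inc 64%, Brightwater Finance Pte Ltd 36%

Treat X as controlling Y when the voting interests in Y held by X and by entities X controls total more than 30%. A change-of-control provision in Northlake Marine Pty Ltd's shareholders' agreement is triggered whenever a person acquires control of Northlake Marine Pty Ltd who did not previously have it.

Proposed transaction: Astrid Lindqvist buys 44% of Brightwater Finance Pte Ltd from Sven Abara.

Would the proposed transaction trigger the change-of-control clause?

The purchase adds only to Astrid's holdings (Sven's stake shrinks), so Astrid is the only person who could newly come to control Northlake.
Astrid holds 50% of Stratus, so Astrid controls Stratus.
Neither Astrid nor any entity Astrid controls holds any voting interest in Northlake.
So before the transaction, Astrid does not control Northlake.
After the purchase, Astrid holds 44% of Brightwater directly, and Sven's stake falls to 26%.
Astrid holds 44% of Brightwater, so Astrid controls Brightwater.
Brightwater holds 100% of Windward, so Astrid controls Windward.
Windward holds 100% of Northlake, so Astrid controls Northlake.
Astrid did not control Northlake before and does after, so the clause is triggered.

Yes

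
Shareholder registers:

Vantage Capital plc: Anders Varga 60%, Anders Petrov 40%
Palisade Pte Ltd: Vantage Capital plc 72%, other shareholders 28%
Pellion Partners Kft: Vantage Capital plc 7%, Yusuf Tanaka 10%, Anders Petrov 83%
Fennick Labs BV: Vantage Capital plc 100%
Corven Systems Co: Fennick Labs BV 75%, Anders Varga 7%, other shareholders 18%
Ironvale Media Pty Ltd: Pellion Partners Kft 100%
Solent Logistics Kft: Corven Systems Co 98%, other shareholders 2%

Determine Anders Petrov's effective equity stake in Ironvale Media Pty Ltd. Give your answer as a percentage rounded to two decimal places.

85.80%

Anders Petrov reaches Ironvale along 2 paths.
Via Vantage → Pellion: 40% × 7% × 100% = 2.8%.
Via Pellion: 83% × 100% = 83%.
Total: 2.8% + 83% = 85.8%.
Rounded: 85.80%.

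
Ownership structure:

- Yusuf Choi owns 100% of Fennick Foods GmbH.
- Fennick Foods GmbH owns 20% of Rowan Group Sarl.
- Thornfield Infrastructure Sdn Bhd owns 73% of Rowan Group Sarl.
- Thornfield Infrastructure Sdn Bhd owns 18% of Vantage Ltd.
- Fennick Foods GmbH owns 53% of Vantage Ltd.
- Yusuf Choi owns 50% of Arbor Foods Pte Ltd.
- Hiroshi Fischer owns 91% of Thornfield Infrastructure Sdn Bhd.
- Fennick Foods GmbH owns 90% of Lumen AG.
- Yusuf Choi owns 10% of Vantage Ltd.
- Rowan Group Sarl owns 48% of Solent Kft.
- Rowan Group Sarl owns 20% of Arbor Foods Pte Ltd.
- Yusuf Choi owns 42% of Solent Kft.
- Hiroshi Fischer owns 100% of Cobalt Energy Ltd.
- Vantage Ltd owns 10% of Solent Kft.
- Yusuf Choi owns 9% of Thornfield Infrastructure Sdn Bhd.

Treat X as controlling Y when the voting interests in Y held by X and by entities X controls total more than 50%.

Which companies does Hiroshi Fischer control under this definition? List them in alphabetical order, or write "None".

Hiroshi holds 91% of Thornfield, so Hiroshi controls Thornfield.
Thornfield holds 73% of Rowan, so Hiroshi controls Rowan.
Hiroshi holds 100% of Cobalt, so Hiroshi controls Cobalt.
No other company's threshold is met.

Cobalt Energy Ltd, Rowan Group Sarl, Thornfield Infrastructure Sdn Bhd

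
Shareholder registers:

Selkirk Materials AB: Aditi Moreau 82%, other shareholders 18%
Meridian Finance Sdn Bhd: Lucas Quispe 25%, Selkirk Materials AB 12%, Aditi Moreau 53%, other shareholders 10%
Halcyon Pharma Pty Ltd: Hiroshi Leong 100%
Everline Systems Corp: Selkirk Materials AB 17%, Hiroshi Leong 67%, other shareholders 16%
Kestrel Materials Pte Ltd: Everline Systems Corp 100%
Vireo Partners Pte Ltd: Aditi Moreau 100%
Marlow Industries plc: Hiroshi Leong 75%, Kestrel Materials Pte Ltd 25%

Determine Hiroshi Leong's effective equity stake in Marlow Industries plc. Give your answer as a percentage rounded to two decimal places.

91.75%

Hiroshi reaches Marlow along 2 paths.
Direct stake: 75% = 75%.
Via Everline → Kestrel: 67% × 100% × 25% = 16.75%.
Total: 75% + 16.75% = 91.75%.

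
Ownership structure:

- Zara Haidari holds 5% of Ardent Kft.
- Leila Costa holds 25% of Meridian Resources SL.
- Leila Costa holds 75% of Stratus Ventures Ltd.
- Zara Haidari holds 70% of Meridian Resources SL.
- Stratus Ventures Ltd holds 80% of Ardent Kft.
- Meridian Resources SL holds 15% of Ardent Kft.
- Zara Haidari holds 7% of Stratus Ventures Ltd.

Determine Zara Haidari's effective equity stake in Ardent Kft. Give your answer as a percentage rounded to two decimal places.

Zara reaches Ardent along 3 paths.
Via Meridian: 70% × 15% = 10.5%.
Via Stratus: 7% × 80% = 5.6%.
Direct stake: 5% = 5%.
Total: 10.5% + 5.6% + 5% = 21.1%.
Rounded: 21.10%.

21.10%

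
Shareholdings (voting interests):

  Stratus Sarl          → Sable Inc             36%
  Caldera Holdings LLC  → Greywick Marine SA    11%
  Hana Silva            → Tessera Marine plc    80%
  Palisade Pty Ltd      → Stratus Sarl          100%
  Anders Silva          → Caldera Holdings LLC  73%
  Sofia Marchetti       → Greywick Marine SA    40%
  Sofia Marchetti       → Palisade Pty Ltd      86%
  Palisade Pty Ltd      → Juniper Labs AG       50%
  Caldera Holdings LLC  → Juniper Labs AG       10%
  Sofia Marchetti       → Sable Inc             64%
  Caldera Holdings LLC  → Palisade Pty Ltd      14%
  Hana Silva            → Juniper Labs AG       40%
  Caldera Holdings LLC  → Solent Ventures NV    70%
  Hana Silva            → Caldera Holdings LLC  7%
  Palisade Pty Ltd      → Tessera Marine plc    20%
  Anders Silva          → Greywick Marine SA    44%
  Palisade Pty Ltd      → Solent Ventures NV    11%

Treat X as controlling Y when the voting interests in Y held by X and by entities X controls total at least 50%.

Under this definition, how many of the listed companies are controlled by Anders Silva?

3

Anders holds 73% of Caldera, so Anders controls Caldera.
Anders and Caldera together hold 44% + 11% = 55% of Greywick, so Anders controls Greywick.
Caldera holds 70% of Solent, so Anders controls Solent.
No other company's threshold is met.
Anders controls 3 companies.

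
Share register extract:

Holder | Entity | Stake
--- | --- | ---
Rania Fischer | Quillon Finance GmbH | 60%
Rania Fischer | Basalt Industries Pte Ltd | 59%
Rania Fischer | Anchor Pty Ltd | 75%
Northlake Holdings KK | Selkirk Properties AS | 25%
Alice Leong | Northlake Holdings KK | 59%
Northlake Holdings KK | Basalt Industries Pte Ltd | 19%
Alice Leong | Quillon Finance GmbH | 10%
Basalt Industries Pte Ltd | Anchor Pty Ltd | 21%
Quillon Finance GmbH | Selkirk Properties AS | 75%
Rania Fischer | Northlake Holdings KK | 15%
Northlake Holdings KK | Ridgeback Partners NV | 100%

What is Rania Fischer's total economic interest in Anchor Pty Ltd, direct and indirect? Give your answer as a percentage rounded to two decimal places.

Rania reaches Anchor along 3 paths.
Direct stake: 75% = 75%.
Via Basalt: 59% × 21% = 12.39%.
Via Northlake → Basalt: 15% × 19% × 21% = 0.5985%.
Total: 75% + 12.39% + 0.5985% = 87.9885%.
Rounded: 87.99%.

87.99%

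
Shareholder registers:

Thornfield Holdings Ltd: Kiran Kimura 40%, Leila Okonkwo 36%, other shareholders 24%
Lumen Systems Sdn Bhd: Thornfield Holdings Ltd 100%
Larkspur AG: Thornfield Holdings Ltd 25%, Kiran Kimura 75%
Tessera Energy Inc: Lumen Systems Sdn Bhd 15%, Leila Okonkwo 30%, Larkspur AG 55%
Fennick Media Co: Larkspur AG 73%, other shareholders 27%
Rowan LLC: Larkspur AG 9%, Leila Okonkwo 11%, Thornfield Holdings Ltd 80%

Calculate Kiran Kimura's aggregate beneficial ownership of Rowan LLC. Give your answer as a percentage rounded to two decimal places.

Kiran reaches Rowan along 3 paths.
Via Thornfield → Larkspur: 40% × 25% × 9% = 0.9%.
Via Larkspur: 75% × 9% = 6.75%.
Via Thornfield: 40% × 80% = 32%.
Total: 0.9% + 6.75% + 32% = 39.65%.

39.65%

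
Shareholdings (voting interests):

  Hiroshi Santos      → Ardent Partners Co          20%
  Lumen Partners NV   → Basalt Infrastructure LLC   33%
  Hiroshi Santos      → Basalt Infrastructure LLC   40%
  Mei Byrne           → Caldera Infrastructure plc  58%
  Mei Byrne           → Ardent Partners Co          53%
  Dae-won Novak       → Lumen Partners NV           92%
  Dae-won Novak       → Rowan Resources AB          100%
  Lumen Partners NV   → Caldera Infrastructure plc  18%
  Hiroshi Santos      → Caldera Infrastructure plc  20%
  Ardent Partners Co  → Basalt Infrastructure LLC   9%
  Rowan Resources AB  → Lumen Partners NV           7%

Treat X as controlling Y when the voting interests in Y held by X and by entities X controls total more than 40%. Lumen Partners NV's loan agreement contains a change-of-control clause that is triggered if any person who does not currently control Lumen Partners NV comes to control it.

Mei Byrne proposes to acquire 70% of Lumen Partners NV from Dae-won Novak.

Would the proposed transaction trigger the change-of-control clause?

Yes

The purchase adds only to Mei's holdings (Dae-won's stake shrinks), so Mei is the only person who could newly come to control Lumen.
Mei holds 53% of Ardent, so Mei controls Ardent.
Mei holds 58% of Caldera, so Mei controls Caldera.
Neither Mei nor any entity Mei controls holds any voting interest in Lumen.
So before the transaction, Mei does not control Lumen.
After the purchase, Mei holds 70% of Lumen directly, and Dae-won's stake falls to 22%.
Mei holds 70% of Lumen, so Mei controls Lumen.
Mei did not control Lumen before and does after, so the clause is triggered.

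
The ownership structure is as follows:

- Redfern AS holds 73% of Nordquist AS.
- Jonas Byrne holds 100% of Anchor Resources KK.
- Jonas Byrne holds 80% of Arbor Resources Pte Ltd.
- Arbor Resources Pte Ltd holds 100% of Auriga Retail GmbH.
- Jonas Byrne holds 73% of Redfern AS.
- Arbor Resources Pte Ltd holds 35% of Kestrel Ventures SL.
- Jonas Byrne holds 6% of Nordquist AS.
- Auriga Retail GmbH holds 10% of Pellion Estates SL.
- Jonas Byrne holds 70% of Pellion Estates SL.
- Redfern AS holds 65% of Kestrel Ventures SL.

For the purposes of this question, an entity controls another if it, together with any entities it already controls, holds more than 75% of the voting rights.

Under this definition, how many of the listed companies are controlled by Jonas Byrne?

Jonas holds 80% of Arbor, so Jonas controls Arbor.
Jonas holds 100% of Anchor, so Jonas controls Anchor.
Arbor holds 100% of Auriga, so Jonas controls Auriga.
Jonas and Auriga together hold 70% + 10% = 80% of Pellion, so Jonas controls Pellion.
No other company's threshold is met.
Jonas controls 4 companies.

4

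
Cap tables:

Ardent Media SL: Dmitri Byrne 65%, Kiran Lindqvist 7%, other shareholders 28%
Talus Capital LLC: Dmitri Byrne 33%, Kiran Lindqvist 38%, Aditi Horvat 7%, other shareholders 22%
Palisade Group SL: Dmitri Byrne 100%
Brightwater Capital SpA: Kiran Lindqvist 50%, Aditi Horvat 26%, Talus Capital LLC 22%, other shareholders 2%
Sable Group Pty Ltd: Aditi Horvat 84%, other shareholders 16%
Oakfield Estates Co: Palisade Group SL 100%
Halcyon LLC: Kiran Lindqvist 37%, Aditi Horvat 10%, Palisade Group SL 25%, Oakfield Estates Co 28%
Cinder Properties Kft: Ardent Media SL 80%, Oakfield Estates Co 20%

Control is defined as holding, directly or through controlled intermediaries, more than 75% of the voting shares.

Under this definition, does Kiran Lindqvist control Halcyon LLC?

Kiran's largest direct stake is 50% in Brightwater, which does not meet the threshold, so Kiran controls no company.
In Halcyon, Kiran's side holds only 37%, not > 75%.
So Kiran does not control Halcyon.

No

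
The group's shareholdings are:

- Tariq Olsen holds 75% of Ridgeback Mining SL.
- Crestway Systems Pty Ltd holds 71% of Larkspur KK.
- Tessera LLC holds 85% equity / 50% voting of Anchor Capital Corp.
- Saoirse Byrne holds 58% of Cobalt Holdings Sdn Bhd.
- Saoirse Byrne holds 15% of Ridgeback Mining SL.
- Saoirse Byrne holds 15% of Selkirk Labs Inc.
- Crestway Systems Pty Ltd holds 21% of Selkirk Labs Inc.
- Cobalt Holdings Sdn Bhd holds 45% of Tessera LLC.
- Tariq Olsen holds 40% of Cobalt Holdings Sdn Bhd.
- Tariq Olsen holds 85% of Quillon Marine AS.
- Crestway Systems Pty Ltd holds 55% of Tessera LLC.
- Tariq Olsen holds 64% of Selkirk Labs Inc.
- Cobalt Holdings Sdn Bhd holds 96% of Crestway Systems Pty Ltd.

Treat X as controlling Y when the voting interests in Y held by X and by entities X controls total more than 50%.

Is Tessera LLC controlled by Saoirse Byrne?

Saoirse holds 58% of Cobalt, so Saoirse controls Cobalt.
Cobalt holds 96% of Crestway, so Saoirse controls Crestway.
Crestway and Cobalt together hold 55% + 45% = 100% of Tessera, so Saoirse controls Tessera.

Yes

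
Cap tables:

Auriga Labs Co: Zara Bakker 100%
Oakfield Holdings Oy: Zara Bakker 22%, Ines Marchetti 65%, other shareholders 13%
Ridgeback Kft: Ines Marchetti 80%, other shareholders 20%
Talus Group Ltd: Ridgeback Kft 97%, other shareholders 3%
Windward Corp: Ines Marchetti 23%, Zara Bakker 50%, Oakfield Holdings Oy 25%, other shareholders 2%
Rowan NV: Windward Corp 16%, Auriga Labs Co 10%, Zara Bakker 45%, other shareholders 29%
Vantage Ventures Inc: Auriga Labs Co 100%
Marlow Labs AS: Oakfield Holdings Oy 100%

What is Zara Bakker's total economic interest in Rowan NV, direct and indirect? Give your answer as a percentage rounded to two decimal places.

Zara reaches Rowan along 4 paths.
Via Windward: 50% × 16% = 8%.
Via Oakfield → Windward: 22% × 25% × 16% = 0.88%.
Via Auriga: 100% × 10% = 10%.
Direct stake: 45% = 45%.
Total: 8% + 0.88% + 10% + 45% = 63.88%.

63.88%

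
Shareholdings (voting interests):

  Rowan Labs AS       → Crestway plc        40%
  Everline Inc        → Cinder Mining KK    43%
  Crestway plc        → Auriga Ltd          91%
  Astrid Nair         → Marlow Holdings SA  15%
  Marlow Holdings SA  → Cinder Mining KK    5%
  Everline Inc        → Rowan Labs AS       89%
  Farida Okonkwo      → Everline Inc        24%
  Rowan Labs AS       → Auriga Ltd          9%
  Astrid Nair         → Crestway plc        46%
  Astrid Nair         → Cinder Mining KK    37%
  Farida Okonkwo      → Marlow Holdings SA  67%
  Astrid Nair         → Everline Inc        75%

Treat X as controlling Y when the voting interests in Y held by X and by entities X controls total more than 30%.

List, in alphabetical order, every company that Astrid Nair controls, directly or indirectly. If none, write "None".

Astrid holds 75% of Everline, so Astrid controls Everline.
Everline holds 89% of Rowan, so Astrid controls Rowan.
Rowan and Astrid together hold 40% + 46% = 86% of Crestway, so Astrid controls Crestway.
Rowan and Crestway together hold 9% + 91% = 100% of Auriga, so Astrid controls Auriga.
Astrid and Everline together hold 37% + 43% = 80% of Cinder, so Astrid controls Cinder.
No other company's threshold is met.

Auriga Ltd, Cinder Mining KK, Crestway plc, Everline Inc, Rowan Labs AS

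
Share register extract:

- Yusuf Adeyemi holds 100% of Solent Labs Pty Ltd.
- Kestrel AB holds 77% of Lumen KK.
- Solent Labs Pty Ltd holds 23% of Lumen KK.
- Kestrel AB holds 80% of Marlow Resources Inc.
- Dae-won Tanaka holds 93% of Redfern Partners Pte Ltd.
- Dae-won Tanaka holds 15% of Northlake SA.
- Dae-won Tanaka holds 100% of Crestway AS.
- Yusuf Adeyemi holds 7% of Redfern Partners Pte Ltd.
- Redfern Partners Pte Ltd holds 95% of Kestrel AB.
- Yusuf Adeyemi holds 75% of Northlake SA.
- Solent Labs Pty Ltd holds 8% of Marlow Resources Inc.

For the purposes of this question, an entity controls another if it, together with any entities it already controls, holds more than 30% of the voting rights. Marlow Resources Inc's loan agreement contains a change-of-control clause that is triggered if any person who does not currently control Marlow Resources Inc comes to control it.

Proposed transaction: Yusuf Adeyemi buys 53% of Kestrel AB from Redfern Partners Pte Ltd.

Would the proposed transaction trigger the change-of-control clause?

Yes

The purchase adds only to Yusuf's holdings (Redfern's stake shrinks), so Yusuf is the only person who could newly come to control Marlow.
Yusuf holds 100% of Solent, so Yusuf controls Solent.
Yusuf holds 75% of Northlake, so Yusuf controls Northlake.
In Marlow, Yusuf's side holds only 8%, not > 30%.
So before the transaction, Yusuf does not control Marlow.
After the purchase, Yusuf holds 53% of Kestrel directly, and Redfern's stake falls to 42%.
Yusuf holds 53% of Kestrel, so Yusuf controls Kestrel.
Kestrel and Solent together hold 80% + 8% = 88% of Marlow, so Yusuf controls Marlow.
Yusuf did not control Marlow before and does after, so the clause is triggered.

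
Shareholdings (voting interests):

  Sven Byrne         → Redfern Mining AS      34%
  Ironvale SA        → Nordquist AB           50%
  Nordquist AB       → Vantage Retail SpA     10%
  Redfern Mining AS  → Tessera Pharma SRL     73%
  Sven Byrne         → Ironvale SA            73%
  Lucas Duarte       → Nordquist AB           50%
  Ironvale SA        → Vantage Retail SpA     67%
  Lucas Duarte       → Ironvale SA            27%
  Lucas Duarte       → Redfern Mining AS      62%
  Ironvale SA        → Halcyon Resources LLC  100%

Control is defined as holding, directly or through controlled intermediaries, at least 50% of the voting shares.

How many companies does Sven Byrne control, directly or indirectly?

4

Sven holds 73% of Ironvale, so Sven controls Ironvale.
Ironvale holds 50% of Nordquist, so Sven controls Nordquist.
Nordquist and Ironvale together hold 10% + 67% = 77% of Vantage, so Sven controls Vantage.
Ironvale holds 100% of Halcyon, so Sven controls Halcyon.
No other company's threshold is met.
Sven controls 4 companies.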